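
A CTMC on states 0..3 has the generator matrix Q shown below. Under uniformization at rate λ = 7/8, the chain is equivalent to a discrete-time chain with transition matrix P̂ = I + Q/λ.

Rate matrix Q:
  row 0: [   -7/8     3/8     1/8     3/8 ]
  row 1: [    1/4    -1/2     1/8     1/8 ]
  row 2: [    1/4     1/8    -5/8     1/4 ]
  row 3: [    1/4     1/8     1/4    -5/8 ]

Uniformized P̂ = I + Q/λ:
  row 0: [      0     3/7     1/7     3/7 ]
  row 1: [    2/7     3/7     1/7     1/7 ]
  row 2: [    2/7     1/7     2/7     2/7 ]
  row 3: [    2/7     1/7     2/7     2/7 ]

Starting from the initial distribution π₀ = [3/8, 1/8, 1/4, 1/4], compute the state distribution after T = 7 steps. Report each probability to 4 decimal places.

t=0: π = [0.3750, 0.1250, 0.2500, 0.2500]
t=1: π = [0.1786, 0.2857, 0.2143, 0.3214]
t=2: π = [0.2347, 0.2755, 0.2194, 0.2704]
t=3: π = [0.2187, 0.2886, 0.2128, 0.2799]
t=4: π = [0.2232, 0.2878, 0.2132, 0.2757]
t=5: π = [0.2219, 0.2889, 0.2127, 0.2765]
t=6: π = [0.2223, 0.2888, 0.2127, 0.2762]
t=7: π = [0.2222, 0.2889, 0.2127, 0.2762]

π = [0.2222, 0.2889, 0.2127, 0.2762]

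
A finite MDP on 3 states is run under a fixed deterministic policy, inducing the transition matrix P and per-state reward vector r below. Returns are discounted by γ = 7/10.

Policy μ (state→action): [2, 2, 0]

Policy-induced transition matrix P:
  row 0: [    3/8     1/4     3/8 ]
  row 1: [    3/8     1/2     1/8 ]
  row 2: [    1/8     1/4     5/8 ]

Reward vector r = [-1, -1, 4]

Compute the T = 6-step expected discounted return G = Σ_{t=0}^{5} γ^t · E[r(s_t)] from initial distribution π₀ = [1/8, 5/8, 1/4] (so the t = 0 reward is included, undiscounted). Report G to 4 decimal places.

G = 1.5614

t=0: π = [0.1250, 0.6250, 0.2500], E[r] = 0.2500, γ^t·E[r] = 0.250000, running G = 0.250000
t=1: π = [0.3125, 0.4063, 0.2813], E[r] = 0.4063, γ^t·E[r] = 0.284375, running G = 0.534375
t=2: π = [0.3047, 0.3516, 0.3438], E[r] = 0.7188, γ^t·E[r] = 0.352188, running G = 0.886563
t=3: π = [0.2891, 0.3379, 0.3730], E[r] = 0.8652, γ^t·E[r] = 0.296775, running G = 1.183338
t=4: π = [0.2817, 0.3345, 0.3838], E[r] = 0.9189, γ^t·E[r] = 0.220639, running G = 1.403977
t=5: π = [0.2791, 0.3336, 0.3873], E[r] = 0.9366, γ^t·E[r] = 0.157422, running G = 1.561399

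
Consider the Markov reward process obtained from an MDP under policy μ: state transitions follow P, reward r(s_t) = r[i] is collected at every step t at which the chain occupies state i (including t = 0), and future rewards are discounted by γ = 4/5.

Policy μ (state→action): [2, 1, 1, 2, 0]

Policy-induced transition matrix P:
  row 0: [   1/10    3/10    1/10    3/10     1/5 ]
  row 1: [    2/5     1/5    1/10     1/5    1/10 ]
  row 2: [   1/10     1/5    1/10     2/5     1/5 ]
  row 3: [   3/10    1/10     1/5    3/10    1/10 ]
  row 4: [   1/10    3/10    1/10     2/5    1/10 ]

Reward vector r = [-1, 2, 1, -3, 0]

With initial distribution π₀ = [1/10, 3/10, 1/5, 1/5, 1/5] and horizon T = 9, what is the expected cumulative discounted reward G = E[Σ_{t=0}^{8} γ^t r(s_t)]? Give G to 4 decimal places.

t=0: π = [0.1000, 0.3000, 0.2000, 0.2000, 0.2000], E[r] = 0.1000, γ^t·E[r] = 0.100000, running G = 0.100000
t=1: π = [0.2300, 0.2100, 0.1200, 0.3100, 0.1300], E[r] = -0.6200, γ^t·E[r] = -0.496000, running G = -0.396000
t=2: π = [0.2250, 0.2050, 0.1310, 0.3040, 0.1350], E[r] = -0.5960, γ^t·E[r] = -0.381440, running G = -0.777440
t=3: π = [0.2223, 0.2056, 0.1304, 0.3061, 0.1356], E[r] = -0.5990, γ^t·E[r] = -0.306688, running G = -1.084128
t=4: π = [0.2229, 0.2052, 0.1306, 0.3060, 0.1353], E[r] = -0.6001, γ^t·E[r] = -0.245780, running G = -1.329908
t=5: π = [0.2228, 0.2052, 0.1306, 0.3061, 0.1354], E[r] = -0.5999, γ^t·E[r] = -0.196589, running G = -1.526497
t=6: π = [0.2228, 0.2052, 0.1306, 0.3061, 0.1353], E[r] = -0.6000, γ^t·E[r] = -0.157282, running G = -1.683780
t=7: π = [0.2228, 0.2052, 0.1306, 0.3061, 0.1353], E[r] = -0.6000, γ^t·E[r] = -0.125825, running G = -1.809605
t=8: π = [0.2228, 0.2052, 0.1306, 0.3061, 0.1353], E[r] = -0.6000, γ^t·E[r] = -0.100660, running G = -1.910266

G = -1.9103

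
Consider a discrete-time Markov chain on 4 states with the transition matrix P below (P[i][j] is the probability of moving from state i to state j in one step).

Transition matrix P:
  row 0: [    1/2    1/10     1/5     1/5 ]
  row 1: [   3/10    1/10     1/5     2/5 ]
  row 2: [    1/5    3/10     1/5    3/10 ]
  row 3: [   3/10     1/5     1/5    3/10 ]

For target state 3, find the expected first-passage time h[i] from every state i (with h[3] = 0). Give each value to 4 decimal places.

h = [4.0323, 3.2258, 3.4677, 0.0000]

First-step conditioning: h[3] = 0; for i ≠ 3, h[i] = 1 + Σ_k P[i][k]·h[k].
  h[0] = 1 + 1/2·h[0] + 1/10·h[1] + 1/5·h[2]
  h[1] = 1 + 3/10·h[0] + 1/10·h[1] + 1/5·h[2]
  h[2] = 1 + 1/5·h[0] + 3/10·h[1] + 1/5·h[2]
Solving the 3×3 linear system over states ≠ 3 gives exactly h = [125/31, 100/31, 215/62, 0] (h[3] = 0 is the target).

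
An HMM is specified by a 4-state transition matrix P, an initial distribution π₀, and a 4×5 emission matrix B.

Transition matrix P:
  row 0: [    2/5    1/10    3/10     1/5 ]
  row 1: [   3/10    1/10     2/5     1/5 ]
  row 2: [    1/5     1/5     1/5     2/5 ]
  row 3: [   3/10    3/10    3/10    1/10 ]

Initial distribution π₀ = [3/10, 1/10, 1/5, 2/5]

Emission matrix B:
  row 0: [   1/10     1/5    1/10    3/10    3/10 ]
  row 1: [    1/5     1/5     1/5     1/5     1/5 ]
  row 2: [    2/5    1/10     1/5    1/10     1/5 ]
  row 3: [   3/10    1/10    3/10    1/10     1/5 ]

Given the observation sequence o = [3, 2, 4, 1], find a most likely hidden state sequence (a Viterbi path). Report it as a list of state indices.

t=0: δ = [9.000e-02, 2.000e-02, 2.000e-02, 4.000e-02]  (obs o_0=3)
t=1: δ = [3.600e-03, 2.400e-03, 5.400e-03, 5.400e-03]  ψ = [0, 3, 0, 0]  (obs o_1=2)
t=2: δ = [4.860e-04, 3.240e-04, 3.240e-04, 4.320e-04]  ψ = [3, 3, 3, 2]  (obs o_2=4)
t=3: δ = [3.888e-05, 2.592e-05, 1.458e-05, 1.296e-05]  ψ = [0, 3, 0, 2]  (obs o_3=1)
backtrack: best end state = 0; path = [0, 3, 0, 0]

path = [0, 3, 0, 0]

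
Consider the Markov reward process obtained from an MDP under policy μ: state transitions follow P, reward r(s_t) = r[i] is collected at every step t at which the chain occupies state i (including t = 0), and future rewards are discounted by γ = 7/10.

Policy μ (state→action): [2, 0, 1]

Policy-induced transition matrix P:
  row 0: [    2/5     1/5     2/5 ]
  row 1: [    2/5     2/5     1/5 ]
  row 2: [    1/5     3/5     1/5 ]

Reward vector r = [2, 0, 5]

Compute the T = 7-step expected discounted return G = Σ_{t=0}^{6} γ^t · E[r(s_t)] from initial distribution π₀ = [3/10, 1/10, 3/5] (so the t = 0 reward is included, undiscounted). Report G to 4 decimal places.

G = 7.6443

t=0: π = [0.3000, 0.1000, 0.6000], E[r] = 3.6000, γ^t·E[r] = 3.600000, running G = 3.600000
t=1: π = [0.2800, 0.4600, 0.2600], E[r] = 1.8600, γ^t·E[r] = 1.302000, running G = 4.902000
t=2: π = [0.3480, 0.3960, 0.2560], E[r] = 1.9760, γ^t·E[r] = 0.968240, running G = 5.870240
t=3: π = [0.3488, 0.3816, 0.2696], E[r] = 2.0456, γ^t·E[r] = 0.701641, running G = 6.571881
t=4: π = [0.3461, 0.3842, 0.2698], E[r] = 2.0410, γ^t·E[r] = 0.490034, running G = 7.061915
t=5: π = [0.3460, 0.3847, 0.2692], E[r] = 2.0382, γ^t·E[r] = 0.342556, running G = 7.404472
t=6: π = [0.3462, 0.3846, 0.2692], E[r] = 2.0384, γ^t·E[r] = 0.239811, running G = 7.644283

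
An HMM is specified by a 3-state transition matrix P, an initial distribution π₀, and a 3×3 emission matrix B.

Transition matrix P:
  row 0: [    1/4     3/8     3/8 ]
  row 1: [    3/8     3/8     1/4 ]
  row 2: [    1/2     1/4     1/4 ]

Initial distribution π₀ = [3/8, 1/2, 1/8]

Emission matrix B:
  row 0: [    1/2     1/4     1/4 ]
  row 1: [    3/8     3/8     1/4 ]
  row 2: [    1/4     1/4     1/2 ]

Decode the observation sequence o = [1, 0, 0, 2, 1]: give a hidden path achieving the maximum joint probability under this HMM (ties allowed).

path = [1, 1, 0, 2, 0]

t=0: δ = [9.375e-02, 1.875e-01, 3.125e-02]  (obs o_0=1)
t=1: δ = [3.516e-02, 2.637e-02, 1.172e-02]  ψ = [1, 1, 1]  (obs o_1=0)
t=2: δ = [4.944e-03, 4.944e-03, 3.296e-03]  ψ = [1, 0, 0]  (obs o_2=0)
t=3: δ = [4.635e-04, 4.635e-04, 9.270e-04]  ψ = [1, 0, 0]  (obs o_3=2)
t=4: δ = [1.159e-04, 8.690e-05, 5.794e-05]  ψ = [2, 2, 2]  (obs o_4=1)
backtrack: best end state = 0; path = [1, 1, 0, 2, 0]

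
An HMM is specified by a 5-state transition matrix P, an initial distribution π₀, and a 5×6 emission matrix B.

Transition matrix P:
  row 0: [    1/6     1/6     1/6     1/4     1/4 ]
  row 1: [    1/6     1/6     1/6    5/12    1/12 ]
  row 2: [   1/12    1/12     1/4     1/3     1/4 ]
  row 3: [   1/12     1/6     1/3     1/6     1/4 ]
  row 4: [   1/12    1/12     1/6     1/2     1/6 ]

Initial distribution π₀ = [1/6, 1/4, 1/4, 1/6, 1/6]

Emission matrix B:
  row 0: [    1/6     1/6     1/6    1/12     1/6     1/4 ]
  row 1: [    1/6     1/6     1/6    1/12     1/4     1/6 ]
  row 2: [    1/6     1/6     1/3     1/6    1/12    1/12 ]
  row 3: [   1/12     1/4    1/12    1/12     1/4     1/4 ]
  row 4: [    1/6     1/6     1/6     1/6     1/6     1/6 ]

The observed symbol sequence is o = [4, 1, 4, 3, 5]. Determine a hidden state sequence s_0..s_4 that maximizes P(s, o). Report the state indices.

path = [1, 3, 3, 4, 3]

t=0: δ = [2.778e-02, 6.250e-02, 2.083e-02, 4.167e-02, 2.778e-02]  (obs o_0=4)
t=1: δ = [1.736e-03, 1.736e-03, 2.315e-03, 6.510e-03, 1.736e-03]  ψ = [1, 1, 3, 1, 3]  (obs o_1=1)
t=2: δ = [9.042e-05, 2.713e-04, 1.808e-04, 2.713e-04, 2.713e-04]  ψ = [3, 3, 3, 3, 3]  (obs o_2=4)
t=3: δ = [3.768e-06, 3.768e-06, 1.507e-05, 1.130e-05, 1.130e-05]  ψ = [1, 1, 3, 4, 3]  (obs o_3=3)
t=4: δ = [3.140e-07, 3.140e-07, 3.140e-07, 1.413e-06, 6.279e-07]  ψ = [2, 3, 2, 4, 2]  (obs o_4=5)
backtrack: best end state = 3; path = [1, 3, 3, 4, 3]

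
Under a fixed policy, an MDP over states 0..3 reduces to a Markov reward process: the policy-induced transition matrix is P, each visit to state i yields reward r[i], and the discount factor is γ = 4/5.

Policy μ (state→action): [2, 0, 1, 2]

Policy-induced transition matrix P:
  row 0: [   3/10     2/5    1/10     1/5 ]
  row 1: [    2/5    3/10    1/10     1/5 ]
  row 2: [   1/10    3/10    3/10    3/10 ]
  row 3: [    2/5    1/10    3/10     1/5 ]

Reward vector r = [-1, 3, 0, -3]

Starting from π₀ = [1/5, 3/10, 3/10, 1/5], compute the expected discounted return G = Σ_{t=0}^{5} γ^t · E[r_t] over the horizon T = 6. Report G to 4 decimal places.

t=0: π = [0.2000, 0.3000, 0.3000, 0.2000], E[r] = 0.1000, γ^t·E[r] = 0.100000, running G = 0.100000
t=1: π = [0.2900, 0.2800, 0.2000, 0.2300], E[r] = -0.1400, γ^t·E[r] = -0.112000, running G = -0.012000
t=2: π = [0.3110, 0.2830, 0.1860, 0.2200], E[r] = -0.1220, γ^t·E[r] = -0.078080, running G = -0.090080
t=3: π = [0.3131, 0.2871, 0.1812, 0.2186], E[r] = -0.1076, γ^t·E[r] = -0.055091, running G = -0.145171
t=4: π = [0.3143, 0.2876, 0.1800, 0.2181], E[r] = -0.1059, γ^t·E[r] = -0.043385, running G = -0.188556
t=5: π = [0.3146, 0.2878, 0.1796, 0.2180], E[r] = -0.1051, γ^t·E[r] = -0.034452, running G = -0.223008

G = -0.2230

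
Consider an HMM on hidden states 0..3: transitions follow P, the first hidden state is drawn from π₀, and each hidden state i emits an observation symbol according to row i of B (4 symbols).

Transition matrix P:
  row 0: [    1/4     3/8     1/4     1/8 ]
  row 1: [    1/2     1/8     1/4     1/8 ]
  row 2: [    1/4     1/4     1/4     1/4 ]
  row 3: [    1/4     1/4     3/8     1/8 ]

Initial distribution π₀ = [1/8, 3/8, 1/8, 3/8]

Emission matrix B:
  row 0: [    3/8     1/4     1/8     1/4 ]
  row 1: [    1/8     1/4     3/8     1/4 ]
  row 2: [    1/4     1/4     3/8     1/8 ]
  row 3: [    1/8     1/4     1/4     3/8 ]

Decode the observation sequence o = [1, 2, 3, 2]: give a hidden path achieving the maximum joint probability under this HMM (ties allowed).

path = [3, 2, 3, 2]

t=0: δ = [3.125e-02, 9.375e-02, 3.125e-02, 9.375e-02]  (obs o_0=1)
t=1: δ = [5.859e-03, 8.789e-03, 1.318e-02, 2.930e-03]  ψ = [1, 3, 3, 1]  (obs o_1=2)
t=2: δ = [1.099e-03, 8.240e-04, 4.120e-04, 1.236e-03]  ψ = [1, 2, 2, 2]  (obs o_2=3)
t=3: δ = [5.150e-05, 1.545e-04, 1.738e-04, 3.862e-05]  ψ = [1, 0, 3, 3]  (obs o_3=2)
backtrack: best end state = 2; path = [3, 2, 3, 2]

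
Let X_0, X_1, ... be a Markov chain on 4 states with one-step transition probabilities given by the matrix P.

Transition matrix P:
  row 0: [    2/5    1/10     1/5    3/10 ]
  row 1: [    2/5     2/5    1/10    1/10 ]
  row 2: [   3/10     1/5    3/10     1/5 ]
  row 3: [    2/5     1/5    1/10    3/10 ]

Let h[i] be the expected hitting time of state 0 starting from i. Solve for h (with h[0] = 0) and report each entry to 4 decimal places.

First-step conditioning: h[0] = 0; for i ≠ 0, h[i] = 1 + Σ_k P[i][k]·h[k].
  h[1] = 1 + 2/5·h[1] + 1/10·h[2] + 1/10·h[3]
  h[2] = 1 + 1/5·h[1] + 3/10·h[2] + 1/5·h[3]
  h[3] = 1 + 1/5·h[1] + 1/10·h[2] + 3/10·h[3]
Solving the 3×3 linear system over states ≠ 0 gives exactly h = [0, 80/31, 90/31, 80/31] (h[0] = 0 is the target).

h = [0.0000, 2.5806, 2.9032, 2.5806]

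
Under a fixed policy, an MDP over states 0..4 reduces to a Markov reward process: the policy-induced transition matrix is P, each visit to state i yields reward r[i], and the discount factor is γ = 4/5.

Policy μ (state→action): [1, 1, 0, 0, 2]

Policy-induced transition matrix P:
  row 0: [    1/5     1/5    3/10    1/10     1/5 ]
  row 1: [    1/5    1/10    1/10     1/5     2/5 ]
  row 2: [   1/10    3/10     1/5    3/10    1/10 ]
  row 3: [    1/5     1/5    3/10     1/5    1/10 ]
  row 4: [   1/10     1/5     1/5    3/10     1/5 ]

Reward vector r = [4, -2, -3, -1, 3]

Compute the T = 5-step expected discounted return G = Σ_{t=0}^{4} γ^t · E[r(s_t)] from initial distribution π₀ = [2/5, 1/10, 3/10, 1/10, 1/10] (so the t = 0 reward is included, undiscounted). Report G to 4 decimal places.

t=0: π = [0.4000, 0.1000, 0.3000, 0.1000, 0.1000], E[r] = 0.7000, γ^t·E[r] = 0.700000, running G = 0.700000
t=1: π = [0.1600, 0.2200, 0.2400, 0.2000, 0.1800], E[r] = -0.1800, γ^t·E[r] = -0.144000, running G = 0.556000
t=2: π = [0.1580, 0.2020, 0.2140, 0.2260, 0.2000], E[r] = -0.0400, γ^t·E[r] = -0.025600, running G = 0.530400
t=3: π = [0.1586, 0.2012, 0.2182, 0.2256, 0.1964], E[r] = -0.0590, γ^t·E[r] = -0.030208, running G = 0.500192
t=4: π = [0.1585, 0.2017, 0.2183, 0.2256, 0.1959], E[r] = -0.0622, γ^t·E[r] = -0.025461, running G = 0.474731

G = 0.4747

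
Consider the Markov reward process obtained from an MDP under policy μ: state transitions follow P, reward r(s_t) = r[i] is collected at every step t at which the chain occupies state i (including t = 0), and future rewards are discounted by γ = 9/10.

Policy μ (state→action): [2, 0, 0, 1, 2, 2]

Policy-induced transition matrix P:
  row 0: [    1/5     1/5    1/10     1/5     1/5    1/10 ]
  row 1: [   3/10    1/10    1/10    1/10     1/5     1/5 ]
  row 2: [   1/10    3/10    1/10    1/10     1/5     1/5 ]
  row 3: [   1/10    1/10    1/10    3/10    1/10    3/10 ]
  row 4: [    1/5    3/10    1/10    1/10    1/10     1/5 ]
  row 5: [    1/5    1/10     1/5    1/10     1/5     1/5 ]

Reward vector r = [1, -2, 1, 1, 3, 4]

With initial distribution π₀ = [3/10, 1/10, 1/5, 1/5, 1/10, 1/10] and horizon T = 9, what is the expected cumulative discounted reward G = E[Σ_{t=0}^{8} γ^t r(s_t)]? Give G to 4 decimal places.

G = 8.3140

t=0: π = [0.3000, 0.1000, 0.2000, 0.2000, 0.1000, 0.1000], E[r] = 1.2000, γ^t·E[r] = 1.200000, running G = 1.200000
t=1: π = [0.1700, 0.1900, 0.1100, 0.1700, 0.1700, 0.1900], E[r] = 1.3400, γ^t·E[r] = 1.206000, running G = 2.406000
t=2: π = [0.1910, 0.1730, 0.1190, 0.1510, 0.1660, 0.2000], E[r] = 1.4130, γ^t·E[r] = 1.144530, running G = 3.550530
t=3: π = [0.1903, 0.1761, 0.1200, 0.1493, 0.1683, 0.1960], E[r] = 1.3963, γ^t·E[r] = 1.017903, running G = 4.568433
t=4: π = [0.1907, 0.1767, 0.1196, 0.1489, 0.1682, 0.1959], E[r] = 1.3941, γ^t·E[r] = 0.914676, running G = 5.483108
t=5: π = [0.1908, 0.1766, 0.1196, 0.1488, 0.1683, 0.1958], E[r] = 1.3941, γ^t·E[r] = 0.823219, running G = 6.306328
t=6: π = [0.1908, 0.1767, 0.1196, 0.1489, 0.1683, 0.1958], E[r] = 1.3940, γ^t·E[r] = 0.740834, running G = 7.047161
t=7: π = [0.1908, 0.1767, 0.1196, 0.1489, 0.1683, 0.1958], E[r] = 1.3940, γ^t·E[r] = 0.666753, running G = 7.713914
t=8: π = [0.1908, 0.1767, 0.1196, 0.1489, 0.1683, 0.1958], E[r] = 1.3940, γ^t·E[r] = 0.600078, running G = 8.313991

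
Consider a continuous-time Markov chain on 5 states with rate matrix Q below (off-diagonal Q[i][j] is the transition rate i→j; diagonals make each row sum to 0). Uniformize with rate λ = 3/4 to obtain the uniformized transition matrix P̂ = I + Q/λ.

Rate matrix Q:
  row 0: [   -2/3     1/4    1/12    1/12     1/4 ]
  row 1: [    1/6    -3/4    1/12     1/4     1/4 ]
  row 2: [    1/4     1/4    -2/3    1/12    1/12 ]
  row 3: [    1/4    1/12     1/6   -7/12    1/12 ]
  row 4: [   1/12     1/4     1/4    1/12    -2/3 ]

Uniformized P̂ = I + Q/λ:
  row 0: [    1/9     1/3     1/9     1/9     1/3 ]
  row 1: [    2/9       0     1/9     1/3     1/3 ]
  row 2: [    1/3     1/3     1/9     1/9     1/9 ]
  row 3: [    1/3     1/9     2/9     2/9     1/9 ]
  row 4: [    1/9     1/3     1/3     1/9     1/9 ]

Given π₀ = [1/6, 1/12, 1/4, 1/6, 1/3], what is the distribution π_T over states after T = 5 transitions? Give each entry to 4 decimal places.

t=0: π = [0.1667, 0.0833, 0.2500, 0.1667, 0.3333]
t=1: π = [0.2130, 0.2685, 0.2037, 0.1481, 0.1667]
t=2: π = [0.2191, 0.2109, 0.1646, 0.1872, 0.2181]
t=3: π = [0.2127, 0.2214, 0.1804, 0.1788, 0.2067]
t=4: π = [0.2155, 0.2198, 0.1769, 0.1802, 0.2076]
t=5: π = [0.2149, 0.2200, 0.1773, 0.1800, 0.2078]

π = [0.2149, 0.2200, 0.1773, 0.1800, 0.2078]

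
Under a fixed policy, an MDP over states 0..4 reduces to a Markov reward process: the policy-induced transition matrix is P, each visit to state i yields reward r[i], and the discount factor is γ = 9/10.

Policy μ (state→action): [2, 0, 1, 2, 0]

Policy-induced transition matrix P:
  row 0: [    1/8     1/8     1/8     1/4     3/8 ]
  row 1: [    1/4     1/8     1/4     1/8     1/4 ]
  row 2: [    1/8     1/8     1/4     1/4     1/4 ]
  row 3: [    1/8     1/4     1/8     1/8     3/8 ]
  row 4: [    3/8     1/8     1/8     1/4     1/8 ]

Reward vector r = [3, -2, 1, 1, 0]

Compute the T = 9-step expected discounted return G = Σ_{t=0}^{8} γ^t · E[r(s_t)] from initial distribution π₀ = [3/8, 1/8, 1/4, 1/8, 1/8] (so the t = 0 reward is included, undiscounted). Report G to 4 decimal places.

G = 4.7847

t=0: π = [0.3750, 0.1250, 0.2500, 0.1250, 0.1250], E[r] = 1.2500, γ^t·E[r] = 1.250000, running G = 1.250000
t=1: π = [0.1719, 0.1406, 0.1719, 0.2188, 0.2969], E[r] = 0.6250, γ^t·E[r] = 0.562500, running G = 1.812500
t=2: π = [0.2168, 0.1523, 0.1641, 0.2051, 0.2617], E[r] = 0.7148, γ^t·E[r] = 0.579023, running G = 2.391523
t=3: π = [0.2095, 0.1506, 0.1646, 0.2053, 0.2700], E[r] = 0.6970, γ^t·E[r] = 0.508129, running G = 2.899652
t=4: π = [0.2113, 0.1507, 0.1644, 0.2055, 0.2681], E[r] = 0.7026, γ^t·E[r] = 0.460960, running G = 3.360612
t=5: π = [0.2109, 0.1507, 0.1644, 0.2055, 0.2686], E[r] = 0.7011, γ^t·E[r] = 0.413967, running G = 3.774579
t=6: π = [0.2110, 0.1507, 0.1644, 0.2055, 0.2685], E[r] = 0.7014, γ^t·E[r] = 0.372777, running G = 4.147357
t=7: π = [0.2110, 0.1507, 0.1644, 0.2055, 0.2685], E[r] = 0.7014, γ^t·E[r] = 0.335454, running G = 4.482811
t=8: π = [0.2110, 0.1507, 0.1644, 0.2055, 0.2685], E[r] = 0.7014, γ^t·E[r] = 0.301919, running G = 4.784729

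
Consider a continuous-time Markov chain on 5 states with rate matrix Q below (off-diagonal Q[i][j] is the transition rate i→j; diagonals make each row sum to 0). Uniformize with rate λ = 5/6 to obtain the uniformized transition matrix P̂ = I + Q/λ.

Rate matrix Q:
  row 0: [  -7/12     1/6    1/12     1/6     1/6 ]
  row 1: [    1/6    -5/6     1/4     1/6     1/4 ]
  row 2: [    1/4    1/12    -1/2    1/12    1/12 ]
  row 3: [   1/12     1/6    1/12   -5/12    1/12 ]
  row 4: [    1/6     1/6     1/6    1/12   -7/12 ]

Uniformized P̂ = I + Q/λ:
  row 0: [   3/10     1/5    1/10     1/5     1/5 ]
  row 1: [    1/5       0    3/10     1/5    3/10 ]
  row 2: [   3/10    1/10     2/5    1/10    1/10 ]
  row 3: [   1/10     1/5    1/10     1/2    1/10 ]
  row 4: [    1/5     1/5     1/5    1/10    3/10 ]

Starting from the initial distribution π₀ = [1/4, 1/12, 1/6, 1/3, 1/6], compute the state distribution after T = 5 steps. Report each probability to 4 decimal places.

π = [0.2201, 0.1490, 0.2123, 0.2289, 0.1896]

t=0: π = [0.2500, 0.0833, 0.1667, 0.3333, 0.1667]
t=1: π = [0.2083, 0.1667, 0.1833, 0.2667, 0.1750]
t=2: π = [0.2125, 0.1483, 0.2058, 0.2442, 0.1892]
t=3: π = [0.2174, 0.1498, 0.2103, 0.2338, 0.1888]
t=4: π = [0.2194, 0.1490, 0.2119, 0.2302, 0.1894]
t=5: π = [0.2201, 0.1490, 0.2123, 0.2289, 0.1896]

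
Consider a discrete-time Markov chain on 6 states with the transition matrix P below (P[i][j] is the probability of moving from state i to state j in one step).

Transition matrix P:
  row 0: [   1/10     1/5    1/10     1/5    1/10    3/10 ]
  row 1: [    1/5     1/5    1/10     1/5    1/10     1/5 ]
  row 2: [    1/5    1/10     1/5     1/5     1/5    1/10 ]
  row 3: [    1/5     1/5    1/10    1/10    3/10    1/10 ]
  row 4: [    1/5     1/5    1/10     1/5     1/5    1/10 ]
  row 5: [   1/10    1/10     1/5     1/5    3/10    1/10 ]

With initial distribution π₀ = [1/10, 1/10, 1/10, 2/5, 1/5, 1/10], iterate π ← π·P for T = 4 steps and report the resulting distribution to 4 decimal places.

t=0: π = [0.1000, 0.1000, 0.1000, 0.4000, 0.2000, 0.1000]
t=1: π = [0.1800, 0.1800, 0.1200, 0.1600, 0.2300, 0.1300]
t=2: π = [0.1690, 0.1750, 0.1250, 0.1840, 0.1930, 0.1540]
t=3: π = [0.1677, 0.1721, 0.1279, 0.1816, 0.1994, 0.1513]
t=4: π = [0.1681, 0.1721, 0.1279, 0.1818, 0.1993, 0.1508]

π = [0.1681, 0.1721, 0.1279, 0.1818, 0.1993, 0.1508]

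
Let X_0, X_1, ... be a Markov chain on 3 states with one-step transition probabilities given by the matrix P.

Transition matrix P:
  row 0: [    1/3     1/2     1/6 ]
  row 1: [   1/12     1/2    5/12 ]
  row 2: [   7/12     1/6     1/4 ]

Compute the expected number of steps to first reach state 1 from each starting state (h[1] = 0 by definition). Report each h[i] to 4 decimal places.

First-step conditioning: h[1] = 0; for i ≠ 1, h[i] = 1 + Σ_k P[i][k]·h[k].
  h[0] = 1 + 1/3·h[0] + 1/6·h[2]
  h[2] = 1 + 7/12·h[0] + 1/4·h[2]
Solving the 2×2 linear system over states ≠ 1 gives exactly h = [66/29, 0, 90/29] (h[1] = 0 is the target).

h = [2.2759, 0.0000, 3.1034]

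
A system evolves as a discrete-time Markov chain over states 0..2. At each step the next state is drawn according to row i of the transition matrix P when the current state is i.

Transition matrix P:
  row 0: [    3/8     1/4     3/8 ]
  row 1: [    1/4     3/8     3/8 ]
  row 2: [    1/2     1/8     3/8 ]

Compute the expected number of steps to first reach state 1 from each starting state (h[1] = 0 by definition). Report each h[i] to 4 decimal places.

First-step conditioning: h[1] = 0; for i ≠ 1, h[i] = 1 + Σ_k P[i][k]·h[k].
  h[0] = 1 + 3/8·h[0] + 3/8·h[2]
  h[2] = 1 + 1/2·h[0] + 3/8·h[2]
Solving the 2×2 linear system over states ≠ 1 gives exactly h = [64/13, 0, 72/13] (h[1] = 0 is the target).

h = [4.9231, 0.0000, 5.5385]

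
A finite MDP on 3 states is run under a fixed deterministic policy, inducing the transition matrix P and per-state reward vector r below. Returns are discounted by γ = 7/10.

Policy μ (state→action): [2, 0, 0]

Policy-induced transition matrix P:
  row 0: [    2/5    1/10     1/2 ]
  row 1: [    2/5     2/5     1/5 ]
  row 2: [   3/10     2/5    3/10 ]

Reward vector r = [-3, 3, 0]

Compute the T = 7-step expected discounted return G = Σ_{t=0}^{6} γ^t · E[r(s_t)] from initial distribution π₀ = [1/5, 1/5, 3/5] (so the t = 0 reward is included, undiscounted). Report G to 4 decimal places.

G = -0.3011

t=0: π = [0.2000, 0.2000, 0.6000], E[r] = 0.0000, γ^t·E[r] = 0.000000, running G = 0.000000
t=1: π = [0.3400, 0.3400, 0.3200], E[r] = 0.0000, γ^t·E[r] = 0.000000, running G = 0.000000
t=2: π = [0.3680, 0.2980, 0.3340], E[r] = -0.2100, γ^t·E[r] = -0.102900, running G = -0.102900
t=3: π = [0.3666, 0.2896, 0.3438], E[r] = -0.2310, γ^t·E[r] = -0.079233, running G = -0.182133
t=4: π = [0.3656, 0.2900, 0.3444], E[r] = -0.2268, γ^t·E[r] = -0.054455, running G = -0.236588
t=5: π = [0.3656, 0.2903, 0.3441], E[r] = -0.2258, γ^t·E[r] = -0.037942, running G = -0.274529
t=6: π = [0.3656, 0.2903, 0.3441], E[r] = -0.2258, γ^t·E[r] = -0.026562, running G = -0.301091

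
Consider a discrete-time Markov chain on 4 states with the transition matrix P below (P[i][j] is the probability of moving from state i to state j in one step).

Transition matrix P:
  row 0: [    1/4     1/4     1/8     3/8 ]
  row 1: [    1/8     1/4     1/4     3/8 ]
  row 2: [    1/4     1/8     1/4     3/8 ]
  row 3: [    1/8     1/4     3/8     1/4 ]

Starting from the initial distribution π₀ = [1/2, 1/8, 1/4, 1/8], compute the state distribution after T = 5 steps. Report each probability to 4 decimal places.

t=0: π = [0.5000, 0.1250, 0.2500, 0.1250]
t=1: π = [0.2188, 0.2188, 0.2031, 0.3594]
t=2: π = [0.1777, 0.2246, 0.2676, 0.3301]
t=3: π = [0.1807, 0.2166, 0.2690, 0.3337]
t=4: π = [0.1812, 0.2164, 0.2691, 0.3333]
t=5: π = [0.1813, 0.2164, 0.2690, 0.3333]

π = [0.1813, 0.2164, 0.2690, 0.3333]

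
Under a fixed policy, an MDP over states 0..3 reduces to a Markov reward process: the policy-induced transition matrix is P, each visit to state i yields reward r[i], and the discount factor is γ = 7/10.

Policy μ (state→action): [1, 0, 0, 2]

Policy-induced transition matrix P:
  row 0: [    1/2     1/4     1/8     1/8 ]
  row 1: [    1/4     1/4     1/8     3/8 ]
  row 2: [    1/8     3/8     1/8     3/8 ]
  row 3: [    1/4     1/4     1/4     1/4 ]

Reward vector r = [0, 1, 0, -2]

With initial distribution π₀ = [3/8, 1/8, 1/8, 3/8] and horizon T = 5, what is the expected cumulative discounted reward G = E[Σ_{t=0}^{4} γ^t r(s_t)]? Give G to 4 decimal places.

t=0: π = [0.3750, 0.1250, 0.1250, 0.3750], E[r] = -0.6250, γ^t·E[r] = -0.625000, running G = -0.625000
t=1: π = [0.3281, 0.2656, 0.1719, 0.2344], E[r] = -0.2031, γ^t·E[r] = -0.142188, running G = -0.767188
t=2: π = [0.3105, 0.2715, 0.1543, 0.2637], E[r] = -0.2559, γ^t·E[r] = -0.125371, running G = -0.892559
t=3: π = [0.3083, 0.2693, 0.1580, 0.2644], E[r] = -0.2595, γ^t·E[r] = -0.089016, running G = -0.981574
t=4: π = [0.3073, 0.2697, 0.1581, 0.2649], E[r] = -0.2600, γ^t·E[r] = -0.062421, running G = -1.043995

G = -1.0440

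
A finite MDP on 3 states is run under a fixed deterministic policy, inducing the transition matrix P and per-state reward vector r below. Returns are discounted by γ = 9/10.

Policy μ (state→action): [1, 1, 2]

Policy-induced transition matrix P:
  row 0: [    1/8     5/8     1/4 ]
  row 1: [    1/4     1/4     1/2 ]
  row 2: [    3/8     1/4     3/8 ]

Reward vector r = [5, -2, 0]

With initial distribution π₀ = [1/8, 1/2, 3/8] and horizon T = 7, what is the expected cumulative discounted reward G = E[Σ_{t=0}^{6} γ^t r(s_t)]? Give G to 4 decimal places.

G = 2.4296

t=0: π = [0.1250, 0.5000, 0.3750], E[r] = -0.3750, γ^t·E[r] = -0.375000, running G = -0.375000
t=1: π = [0.2813, 0.2969, 0.4219], E[r] = 0.8125, γ^t·E[r] = 0.731250, running G = 0.356250
t=2: π = [0.2676, 0.3555, 0.3770], E[r] = 0.6270, γ^t·E[r] = 0.507832, running G = 0.864082
t=3: π = [0.2637, 0.3503, 0.3860], E[r] = 0.6177, γ^t·E[r] = 0.450286, running G = 1.314368
t=4: π = [0.2653, 0.3489, 0.3858], E[r] = 0.6287, γ^t·E[r] = 0.412485, running G = 1.726853
t=5: π = [0.2651, 0.3495, 0.3854], E[r] = 0.6264, γ^t·E[r] = 0.369867, running G = 2.096720
t=6: π = [0.2650, 0.3494, 0.3856], E[r] = 0.6264, γ^t·E[r] = 0.332914, running G = 2.429634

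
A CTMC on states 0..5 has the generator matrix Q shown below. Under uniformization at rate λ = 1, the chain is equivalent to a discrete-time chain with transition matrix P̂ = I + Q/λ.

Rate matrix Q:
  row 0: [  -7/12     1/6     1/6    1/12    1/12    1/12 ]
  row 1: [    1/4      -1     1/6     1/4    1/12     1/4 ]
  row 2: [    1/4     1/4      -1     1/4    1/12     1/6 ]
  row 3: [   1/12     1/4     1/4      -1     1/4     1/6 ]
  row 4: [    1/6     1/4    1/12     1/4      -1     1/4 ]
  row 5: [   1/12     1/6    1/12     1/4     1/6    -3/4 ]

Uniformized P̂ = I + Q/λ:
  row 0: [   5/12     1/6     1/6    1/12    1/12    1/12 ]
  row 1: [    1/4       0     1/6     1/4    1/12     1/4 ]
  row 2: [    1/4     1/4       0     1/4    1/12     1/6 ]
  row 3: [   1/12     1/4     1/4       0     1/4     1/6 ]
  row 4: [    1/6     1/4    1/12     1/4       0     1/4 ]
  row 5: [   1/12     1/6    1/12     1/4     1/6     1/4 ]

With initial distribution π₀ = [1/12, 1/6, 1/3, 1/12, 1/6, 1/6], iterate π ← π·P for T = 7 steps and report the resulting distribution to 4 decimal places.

π = [0.2163, 0.1730, 0.1332, 0.1712, 0.1177, 0.1886]

t=0: π = [0.0833, 0.1667, 0.3333, 0.0833, 0.1667, 0.1667]
t=1: π = [0.2083, 0.1875, 0.0903, 0.2153, 0.0972, 0.2014]
t=2: π = [0.2072, 0.1690, 0.1447, 0.1615, 0.1279, 0.1898]
t=3: π = [0.2153, 0.1747, 0.1295, 0.1751, 0.1154, 0.1900]
t=4: π = [0.2154, 0.1726, 0.1342, 0.1703, 0.1187, 0.1887]
t=5: π = [0.2162, 0.1732, 0.1329, 0.1715, 0.1176, 0.1887]
t=6: π = [0.2162, 0.1730, 0.1333, 0.1711, 0.1178, 0.1886]
t=7: π = [0.2163, 0.1730, 0.1332, 0.1712, 0.1177, 0.1886]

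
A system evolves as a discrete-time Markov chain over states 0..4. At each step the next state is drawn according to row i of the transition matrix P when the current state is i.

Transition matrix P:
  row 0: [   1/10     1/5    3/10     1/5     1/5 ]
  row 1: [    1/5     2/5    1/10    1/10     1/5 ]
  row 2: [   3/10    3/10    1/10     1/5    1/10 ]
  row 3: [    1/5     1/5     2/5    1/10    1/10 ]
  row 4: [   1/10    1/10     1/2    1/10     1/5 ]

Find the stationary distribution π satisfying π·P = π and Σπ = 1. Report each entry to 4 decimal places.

Balance equations π_j = Σ_i π_i·P[i][j]:
  π_0 = 1/10·π_0 + 1/5·π_1 + 3/10·π_2 + 1/5·π_3 + 1/10·π_4
  π_1 = 1/5·π_0 + 2/5·π_1 + 3/10·π_2 + 1/5·π_3 + 1/10·π_4
  π_2 = 3/10·π_0 + 1/10·π_1 + 1/10·π_2 + 2/5·π_3 + 1/2·π_4
  π_3 = 1/5·π_0 + 1/10·π_1 + 1/5·π_2 + 1/10·π_3 + 1/10·π_4
  normalize: π_0 + π_1 + π_2 + π_3 + π_4 = 1
Solving the linear system gives exactly π = [688/3631, 946/3631, 891/3631, 521/3631, 585/3631].

π = [0.1895, 0.2605, 0.2454, 0.1435, 0.1611]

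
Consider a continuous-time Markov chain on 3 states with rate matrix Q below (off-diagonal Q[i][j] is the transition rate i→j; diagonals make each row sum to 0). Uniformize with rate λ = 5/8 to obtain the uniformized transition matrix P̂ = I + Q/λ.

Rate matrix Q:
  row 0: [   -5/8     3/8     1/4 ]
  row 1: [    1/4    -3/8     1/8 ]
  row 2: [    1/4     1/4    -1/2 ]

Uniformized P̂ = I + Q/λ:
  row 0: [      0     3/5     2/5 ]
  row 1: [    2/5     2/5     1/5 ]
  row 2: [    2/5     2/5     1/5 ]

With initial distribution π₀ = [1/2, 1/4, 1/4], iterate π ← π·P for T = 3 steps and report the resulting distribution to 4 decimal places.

π = [0.2720, 0.4640, 0.2640]

t=0: π = [0.5000, 0.2500, 0.2500]
t=1: π = [0.2000, 0.5000, 0.3000]
t=2: π = [0.3200, 0.4400, 0.2400]
t=3: π = [0.2720, 0.4640, 0.2640]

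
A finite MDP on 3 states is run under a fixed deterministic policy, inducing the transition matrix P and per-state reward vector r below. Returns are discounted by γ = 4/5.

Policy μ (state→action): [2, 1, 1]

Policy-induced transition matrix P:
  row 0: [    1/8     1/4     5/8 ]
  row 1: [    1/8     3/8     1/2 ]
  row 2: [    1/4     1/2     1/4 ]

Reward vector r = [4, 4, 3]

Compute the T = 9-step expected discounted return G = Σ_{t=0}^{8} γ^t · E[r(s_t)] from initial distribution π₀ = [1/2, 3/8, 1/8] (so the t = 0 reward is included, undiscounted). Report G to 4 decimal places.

t=0: π = [0.5000, 0.3750, 0.1250], E[r] = 3.8750, γ^t·E[r] = 3.875000, running G = 3.875000
t=1: π = [0.1406, 0.3281, 0.5313], E[r] = 3.4688, γ^t·E[r] = 2.775000, running G = 6.650000
t=2: π = [0.1914, 0.4238, 0.3848], E[r] = 3.6152, γ^t·E[r] = 2.313750, running G = 8.963750
t=3: π = [0.1731, 0.3992, 0.4277], E[r] = 3.5723, γ^t·E[r] = 1.829000, running G = 10.792750
t=4: π = [0.1785, 0.4068, 0.4147], E[r] = 3.5853, γ^t·E[r] = 1.468538, running G = 12.261288
t=5: π = [0.1768, 0.4045, 0.4186], E[r] = 3.5814, γ^t·E[r] = 1.173543, running G = 13.434830
t=6: π = [0.1773, 0.4052, 0.4174], E[r] = 3.5826, γ^t·E[r] = 0.939145, running G = 14.373975
t=7: π = [0.1772, 0.4050, 0.4178], E[r] = 3.5822, γ^t·E[r] = 0.751241, running G = 15.125216
t=8: π = [0.1772, 0.4051, 0.4177], E[r] = 3.5823, γ^t·E[r] = 0.601011, running G = 15.726227

G = 15.7262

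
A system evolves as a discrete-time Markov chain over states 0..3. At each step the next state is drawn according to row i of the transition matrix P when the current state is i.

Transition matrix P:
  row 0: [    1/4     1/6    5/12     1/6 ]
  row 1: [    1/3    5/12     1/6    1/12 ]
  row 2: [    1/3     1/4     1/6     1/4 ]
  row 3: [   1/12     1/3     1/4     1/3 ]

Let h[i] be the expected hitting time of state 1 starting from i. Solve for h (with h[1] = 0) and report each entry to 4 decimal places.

h = [4.3429, 0.0000, 4.0000, 3.5429]

First-step conditioning: h[1] = 0; for i ≠ 1, h[i] = 1 + Σ_k P[i][k]·h[k].
  h[0] = 1 + 1/4·h[0] + 5/12·h[2] + 1/6·h[3]
  h[2] = 1 + 1/3·h[0] + 1/6·h[2] + 1/4·h[3]
  h[3] = 1 + 1/12·h[0] + 1/4·h[2] + 1/3·h[3]
Solving the 3×3 linear system over states ≠ 1 gives exactly h = [152/35, 0, 4, 124/35] (h[1] = 0 is the target).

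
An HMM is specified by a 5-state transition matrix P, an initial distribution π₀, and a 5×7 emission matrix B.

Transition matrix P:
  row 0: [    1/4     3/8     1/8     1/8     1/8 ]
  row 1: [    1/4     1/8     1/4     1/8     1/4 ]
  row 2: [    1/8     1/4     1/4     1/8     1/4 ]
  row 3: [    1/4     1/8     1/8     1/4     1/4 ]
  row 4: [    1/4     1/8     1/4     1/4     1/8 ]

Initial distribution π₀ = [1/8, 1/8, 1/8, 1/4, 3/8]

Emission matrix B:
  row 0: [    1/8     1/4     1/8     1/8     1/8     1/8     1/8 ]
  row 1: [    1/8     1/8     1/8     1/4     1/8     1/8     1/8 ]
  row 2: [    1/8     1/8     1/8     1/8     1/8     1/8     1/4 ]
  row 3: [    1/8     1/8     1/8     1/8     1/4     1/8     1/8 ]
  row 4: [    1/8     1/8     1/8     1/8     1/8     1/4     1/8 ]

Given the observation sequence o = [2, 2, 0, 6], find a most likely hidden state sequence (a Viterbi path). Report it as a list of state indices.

t=0: δ = [1.562e-02, 1.562e-02, 1.562e-02, 3.125e-02, 4.688e-02]  (obs o_0=2)
t=1: δ = [1.465e-03, 7.324e-04, 1.465e-03, 1.465e-03, 9.766e-04]  ψ = [4, 0, 4, 4, 3]  (obs o_1=2)
t=2: δ = [4.578e-05, 6.866e-05, 4.578e-05, 4.578e-05, 4.578e-05]  ψ = [0, 0, 2, 3, 2]  (obs o_2=0)
t=3: δ = [2.146e-06, 2.146e-06, 4.292e-06, 1.431e-06, 2.146e-06]  ψ = [1, 0, 1, 3, 1]  (obs o_3=6)
backtrack: best end state = 2; path = [4, 0, 1, 2]

path = [4, 0, 1, 2]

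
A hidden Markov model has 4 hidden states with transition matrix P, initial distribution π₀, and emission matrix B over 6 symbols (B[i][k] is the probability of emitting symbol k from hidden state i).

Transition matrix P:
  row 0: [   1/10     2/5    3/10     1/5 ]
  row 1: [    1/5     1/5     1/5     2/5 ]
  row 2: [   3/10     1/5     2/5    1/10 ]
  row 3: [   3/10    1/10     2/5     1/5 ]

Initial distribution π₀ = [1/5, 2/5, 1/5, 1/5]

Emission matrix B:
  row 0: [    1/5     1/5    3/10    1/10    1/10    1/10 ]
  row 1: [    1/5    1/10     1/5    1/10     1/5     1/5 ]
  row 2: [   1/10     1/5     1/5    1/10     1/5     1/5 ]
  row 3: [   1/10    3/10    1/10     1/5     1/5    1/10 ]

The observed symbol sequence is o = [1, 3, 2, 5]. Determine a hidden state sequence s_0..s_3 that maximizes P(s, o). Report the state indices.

t=0: δ = [4.000e-02, 4.000e-02, 4.000e-02, 6.000e-02]  (obs o_0=1)
t=1: δ = [1.800e-03, 1.600e-03, 2.400e-03, 3.200e-03]  ψ = [3, 0, 3, 1]  (obs o_1=3)
t=2: δ = [2.880e-04, 1.440e-04, 2.560e-04, 6.400e-05]  ψ = [3, 0, 3, 1]  (obs o_2=2)
t=3: δ = [7.680e-06, 2.304e-05, 2.048e-05, 5.760e-06]  ψ = [2, 0, 2, 0]  (obs o_3=5)
backtrack: best end state = 1; path = [1, 3, 0, 1]

path = [1, 3, 0, 1]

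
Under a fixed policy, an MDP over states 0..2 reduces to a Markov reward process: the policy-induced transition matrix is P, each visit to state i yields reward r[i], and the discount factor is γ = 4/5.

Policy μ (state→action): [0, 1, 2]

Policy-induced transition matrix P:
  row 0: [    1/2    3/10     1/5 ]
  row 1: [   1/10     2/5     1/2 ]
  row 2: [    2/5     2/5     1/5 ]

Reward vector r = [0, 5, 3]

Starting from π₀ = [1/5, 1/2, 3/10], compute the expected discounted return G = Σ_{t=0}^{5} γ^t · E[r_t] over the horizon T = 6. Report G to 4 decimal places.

G = 11.0228

t=0: π = [0.2000, 0.5000, 0.3000], E[r] = 3.4000, γ^t·E[r] = 3.400000, running G = 3.400000
t=1: π = [0.2700, 0.3800, 0.3500], E[r] = 2.9500, γ^t·E[r] = 2.360000, running G = 5.760000
t=2: π = [0.3130, 0.3730, 0.3140], E[r] = 2.8070, γ^t·E[r] = 1.796480, running G = 7.556480
t=3: π = [0.3194, 0.3687, 0.3119], E[r] = 2.7792, γ^t·E[r] = 1.422950, running G = 8.979430
t=4: π = [0.3213, 0.3681, 0.3106], E[r] = 2.7721, γ^t·E[r] = 1.135464, running G = 10.114895
t=5: π = [0.3217, 0.3679, 0.3104], E[r] = 2.7706, γ^t·E[r] = 0.907867, running G = 11.022761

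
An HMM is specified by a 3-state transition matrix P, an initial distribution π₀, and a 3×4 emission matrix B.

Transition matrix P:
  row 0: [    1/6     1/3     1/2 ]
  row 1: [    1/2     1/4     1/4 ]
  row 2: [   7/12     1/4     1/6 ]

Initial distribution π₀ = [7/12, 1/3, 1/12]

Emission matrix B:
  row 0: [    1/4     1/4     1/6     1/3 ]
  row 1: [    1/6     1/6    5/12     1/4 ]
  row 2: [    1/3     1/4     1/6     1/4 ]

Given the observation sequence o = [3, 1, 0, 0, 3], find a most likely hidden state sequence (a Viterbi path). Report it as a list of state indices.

path = [0, 2, 0, 2, 0]

t=0: δ = [1.944e-01, 8.333e-02, 2.083e-02]  (obs o_0=3)
t=1: δ = [1.042e-02, 1.080e-02, 2.431e-02]  ψ = [1, 0, 0]  (obs o_1=1)
t=2: δ = [3.545e-03, 1.013e-03, 1.736e-03]  ψ = [2, 2, 0]  (obs o_2=0)
t=3: δ = [2.532e-04, 1.969e-04, 5.908e-04]  ψ = [2, 0, 0]  (obs o_3=0)
t=4: δ = [1.149e-04, 3.692e-05, 3.165e-05]  ψ = [2, 2, 0]  (obs o_4=3)
backtrack: best end state = 0; path = [0, 2, 0, 2, 0]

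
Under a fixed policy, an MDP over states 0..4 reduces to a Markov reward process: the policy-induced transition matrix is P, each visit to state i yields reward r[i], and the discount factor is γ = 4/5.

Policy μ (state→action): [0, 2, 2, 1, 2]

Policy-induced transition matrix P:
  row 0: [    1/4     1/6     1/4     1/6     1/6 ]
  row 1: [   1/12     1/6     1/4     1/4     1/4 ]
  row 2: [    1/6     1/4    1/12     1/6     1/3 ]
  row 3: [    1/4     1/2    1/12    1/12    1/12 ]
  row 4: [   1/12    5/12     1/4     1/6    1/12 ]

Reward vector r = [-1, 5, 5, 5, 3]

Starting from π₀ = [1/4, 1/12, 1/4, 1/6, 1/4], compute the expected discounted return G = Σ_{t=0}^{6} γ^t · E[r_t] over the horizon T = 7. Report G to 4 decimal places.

t=0: π = [0.2500, 0.0833, 0.2500, 0.1667, 0.2500], E[r] = 3.0000, γ^t·E[r] = 3.000000, running G = 3.000000
t=1: π = [0.1736, 0.3056, 0.1806, 0.1597, 0.1806], E[r] = 3.5972, γ^t·E[r] = 2.877778, running G = 5.877778
t=2: π = [0.1539, 0.2801, 0.1933, 0.1788, 0.1939], E[r] = 3.6887, γ^t·E[r] = 2.360741, running G = 8.238519
t=3: π = [0.1549, 0.2908, 0.1880, 0.1751, 0.1912], E[r] = 3.6883, γ^t·E[r] = 1.888395, running G = 10.126914
t=4: π = [0.1540, 0.2885, 0.1895, 0.1763, 0.1917], E[r] = 3.6926, γ^t·E[r] = 1.512481, running G = 11.639394
t=5: π = [0.1542, 0.2892, 0.1890, 0.1760, 0.1916], E[r] = 3.6917, γ^t·E[r] = 1.209698, running G = 12.849093
t=6: π = [0.1541, 0.2890, 0.1892, 0.1761, 0.1916], E[r] = 3.6920, γ^t·E[r] = 0.967843, running G = 13.816935

G = 13.8169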